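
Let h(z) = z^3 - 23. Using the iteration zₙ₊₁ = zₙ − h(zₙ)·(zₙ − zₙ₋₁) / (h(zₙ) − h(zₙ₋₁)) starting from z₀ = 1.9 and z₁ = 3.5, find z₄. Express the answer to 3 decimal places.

2.848

h(1.9) = -16.14100, h(3.5) = 19.87500
z₂ = 3.50000 − 19.87500·(3.50000 − 1.90000) / (19.87500 − (-16.14100)) = 3.50000 − (31.80000)/(36.01600) = 2.61706
h(2.61706) = -5.07577
z₃ = 2.61706 − (-5.07577)·(2.61706 − 3.50000) / (-5.07577 − 19.87500) = 2.61706 − (4.48160)/(-24.95077) = 2.79668
h(2.79668) = -1.12607
z₄ = 2.79668 − (-1.12607)·(2.79668 − 2.61706) / (-1.12607 − (-5.07577)) = 2.79668 − (-0.20226)/(3.94970) = 2.84789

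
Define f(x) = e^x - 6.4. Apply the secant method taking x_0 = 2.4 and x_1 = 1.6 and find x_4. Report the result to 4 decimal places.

1.8560

f(2.4) = 4.623176, f(1.6) = -1.446968
x_2 = 1.600000 − (-1.446968)·(1.600000 − 2.400000) / (-1.446968 − 4.623176) = 1.600000 − (1.157574)/(-6.070144) = 1.790700
f(1.790700) = -0.406356
x_3 = 1.790700 − (-0.406356)·(1.790700 − 1.600000) / (-0.406356 − (-1.446968)) = 1.790700 − (-0.077492)/(1.040612) = 1.865167
f(1.865167) = 0.057016
x_4 = 1.865167 − 0.057016·(1.865167 − 1.790700) / (0.057016 − (-0.406356)) = 1.865167 − (0.004246)/(0.463371) = 1.856004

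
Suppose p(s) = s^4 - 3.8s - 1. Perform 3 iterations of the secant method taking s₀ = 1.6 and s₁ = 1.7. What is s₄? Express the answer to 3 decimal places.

1.640

p(1.6) = -0.52640, p(1.7) = 0.89210
s₂ = 1.70000 − 0.89210·(1.70000 − 1.60000) / (0.89210 − (-0.52640)) = 1.70000 − (0.08921)/(1.41850) = 1.63711
p(1.63711) = -0.03793
s₃ = 1.63711 − (-0.03793)·(1.63711 − 1.70000) / (-0.03793 − 0.89210) = 1.63711 − (0.00239)/(-0.93003) = 1.63967
p(1.63967) = -0.00256
s₄ = 1.63967 − (-0.00256)·(1.63967 − 1.63711) / (-0.00256 − (-0.03793)) = 1.63967 − (-0.00001)/(0.03538) = 1.63986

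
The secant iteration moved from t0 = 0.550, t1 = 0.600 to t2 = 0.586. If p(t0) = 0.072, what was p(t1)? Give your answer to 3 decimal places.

-0.028

The secant line through (0.550, 0.072) and (0.600, p(t1)) crosses zero at t2 = 0.586.
So (0.550, 0.072), (0.600, p(t1)), (0.586, 0) are collinear:
p(t1) = 0.072 · (0.600 − 0.586) / (0.550 − 0.586) = 0.072 · (0.01400)/(-0.03600) = -0.02800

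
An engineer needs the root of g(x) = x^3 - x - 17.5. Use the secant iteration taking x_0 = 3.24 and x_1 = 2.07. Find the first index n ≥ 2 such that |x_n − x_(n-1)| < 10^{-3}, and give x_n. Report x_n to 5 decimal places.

n = 6, x_n = 2.72454

g(3.24) = 13.2722240, g(2.07) = -10.7002570
x_2 = 2.0700000 − (-10.7002570)·(-1.1700000)/(-23.9724810) = 2.5922363;  |Δ| = 0.5222363
g(2.5922363) = -2.6732137
x_3 = 2.5922363 − (-2.6732137)·(0.5222363)/(8.0270433) = 2.7661546;  |Δ| = 0.1739183
g(2.7661546) = 0.8993849
x_4 = 2.7661546 − 0.8993849·(0.1739183)/(3.5725987) = 2.7223715;  |Δ| = 0.0437831
g(2.7223715) = -0.0460419
x_5 = 2.7223715 − (-0.0460419)·(-0.0437831)/(-0.9454269) = 2.7245037;  |Δ| = 0.0021322
g(2.7245037) = -0.0007294
x_6 = 2.7245037 − (-0.0007294)·(0.0021322)/(0.0453125) = 2.7245380;  |Δ| = 0.0000343
|x_6 − x_5| = 0.0000343 < 10^{-3}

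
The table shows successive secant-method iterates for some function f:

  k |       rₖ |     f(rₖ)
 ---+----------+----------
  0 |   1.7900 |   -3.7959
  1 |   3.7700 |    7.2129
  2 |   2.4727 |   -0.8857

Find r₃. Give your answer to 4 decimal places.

2.6146

r₃ = 2.4727 − (-0.8857)·(2.4727 − 3.7700) / (-0.8857 − 7.2129)
   = 2.4727 − (1.149019)/(-8.098600) = 2.614579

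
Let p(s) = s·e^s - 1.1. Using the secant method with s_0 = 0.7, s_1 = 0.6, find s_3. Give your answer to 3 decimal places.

p(0.7) = 0.30963, p(0.6) = -0.00673
s_2 = 0.60000 − (-0.00673)·(0.60000 − 0.70000) / (-0.00673 − 0.30963) = 0.60000 − (0.00067)/(-0.31636) = 0.60213
p(0.60213) = -0.00052
s_3 = 0.60213 − (-0.00052)·(0.60213 − 0.60000) / (-0.00052 − (-0.00673)) = 0.60213 − (0.00000)/(0.00621) = 0.60230

0.602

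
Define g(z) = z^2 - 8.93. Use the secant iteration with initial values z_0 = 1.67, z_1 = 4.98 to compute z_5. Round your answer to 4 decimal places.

g(1.67) = -6.141100, g(4.98) = 15.870400
z_2 = 4.980000 − 15.870400·(4.980000 − 1.670000) / (15.870400 − (-6.141100)) = 4.980000 − (52.531024)/(22.011500) = 2.593474
g(2.593474) = -2.203894
z_3 = 2.593474 − (-2.203894)·(2.593474 − 4.980000) / (-2.203894 − 15.870400) = 2.593474 − (5.259652)/(-18.074294) = 2.884475
g(2.884475) = -0.609801
z_4 = 2.884475 − (-0.609801)·(2.884475 − 2.593474) / (-0.609801 − (-2.203894)) = 2.884475 − (-0.177453)/(1.594093) = 2.995795
g(2.995795) = 0.044786
z_5 = 2.995795 − 0.044786·(2.995795 − 2.884475) / (0.044786 − (-0.609801)) = 2.995795 − (0.004986)/(0.654587) = 2.988178

2.9882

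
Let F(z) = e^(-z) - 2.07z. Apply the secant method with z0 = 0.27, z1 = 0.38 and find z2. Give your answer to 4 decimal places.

0.3432

F(0.27) = 0.204479, F(0.38) = -0.102739
z2 = 0.380000 − (-0.102739)·(0.380000 − 0.270000) / (-0.102739 − 0.204479) = 0.380000 − (-0.011301)/(-0.307218) = 0.343214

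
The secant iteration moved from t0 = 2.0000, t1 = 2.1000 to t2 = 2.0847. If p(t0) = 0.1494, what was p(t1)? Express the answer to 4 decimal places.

-0.0270

The secant line through (2.0000, 0.1494) and (2.1000, p(t1)) crosses zero at t2 = 2.0847.
So (2.0000, 0.1494), (2.1000, p(t1)), (2.0847, 0) are collinear:
p(t1) = 0.1494 · (2.1000 − 2.0847) / (2.0000 − 2.0847) = 0.1494 · (0.015300)/(-0.084700) = -0.026987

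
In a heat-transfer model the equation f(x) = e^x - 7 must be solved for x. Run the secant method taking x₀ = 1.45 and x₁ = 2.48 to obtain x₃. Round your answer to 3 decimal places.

1.914

f(1.45) = -2.73689, f(2.48) = 4.94126
x₂ = 2.48000 − 4.94126·(2.48000 − 1.45000) / (4.94126 − (-2.73689)) = 2.48000 − (5.08950)/(7.67815) = 1.81714
f(1.81714) = -0.84574
x₃ = 1.81714 − (-0.84574)·(1.81714 − 2.48000) / (-0.84574 − 4.94126) = 1.81714 − (0.56060)/(-5.78700) = 1.91402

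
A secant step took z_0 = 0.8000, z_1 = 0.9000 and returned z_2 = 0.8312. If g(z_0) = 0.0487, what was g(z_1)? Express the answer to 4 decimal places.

-0.1074

The secant line through (0.8000, 0.0487) and (0.9000, g(z_1)) crosses zero at z_2 = 0.8312.
So (0.8000, 0.0487), (0.9000, g(z_1)), (0.8312, 0) are collinear:
g(z_1) = 0.0487 · (0.9000 − 0.8312) / (0.8000 − 0.8312) = 0.0487 · (0.068800)/(-0.031200) = -0.107390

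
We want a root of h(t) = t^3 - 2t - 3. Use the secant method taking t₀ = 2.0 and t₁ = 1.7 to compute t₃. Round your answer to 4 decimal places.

1.8952

h(2.0) = 1.000000, h(1.7) = -1.487000
t₂ = 1.700000 − (-1.487000)·(1.700000 − 2.000000) / (-1.487000 − 1.000000) = 1.700000 − (0.446100)/(-2.487000) = 1.879373
h(1.879373) = -0.120722
t₃ = 1.879373 − (-0.120722)·(1.879373 − 1.700000) / (-0.120722 − (-1.487000)) = 1.879373 − (-0.021654)/(1.366278) = 1.895222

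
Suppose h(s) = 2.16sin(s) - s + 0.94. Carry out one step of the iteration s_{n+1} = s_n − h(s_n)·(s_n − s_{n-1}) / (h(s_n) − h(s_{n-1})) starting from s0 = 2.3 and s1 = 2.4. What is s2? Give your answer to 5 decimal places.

2.39960

h(2.3) = 0.2507233, h(2.4) = -0.0009995
s2 = 2.4000000 − (-0.0009995)·(2.4000000 − 2.3000000) / (-0.0009995 − 0.2507233) = 2.4000000 − (-0.0001000)/(-0.2517228) = 2.3996029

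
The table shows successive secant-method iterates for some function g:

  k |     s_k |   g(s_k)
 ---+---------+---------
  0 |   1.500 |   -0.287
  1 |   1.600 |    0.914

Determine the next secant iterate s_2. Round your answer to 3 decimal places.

s_2 = 1.600 − 0.914·(1.600 − 1.500) / (0.914 − (-0.287))
   = 1.600 − (0.09140)/(1.20100) = 1.52390

1.524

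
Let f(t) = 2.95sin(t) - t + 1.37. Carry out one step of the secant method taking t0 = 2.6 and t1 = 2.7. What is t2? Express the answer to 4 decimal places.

f(2.6) = 0.290729, f(2.7) = -0.069229
t2 = 2.700000 − (-0.069229)·(2.700000 − 2.600000) / (-0.069229 − 0.290729) = 2.700000 − (-0.006923)/(-0.359958) = 2.680767

2.6808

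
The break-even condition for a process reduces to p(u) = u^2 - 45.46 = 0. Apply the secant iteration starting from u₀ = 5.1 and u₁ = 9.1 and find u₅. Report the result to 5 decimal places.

6.74240

p(5.1) = -19.4500000, p(9.1) = 37.3500000
u₂ = 9.1000000 − 37.3500000·(9.1000000 − 5.1000000) / (37.3500000 − (-19.4500000)) = 9.1000000 − (149.4000000)/(56.8000000) = 6.4697183
p(6.4697183) = -3.6027450
u₃ = 6.4697183 − (-3.6027450)·(6.4697183 − 9.1000000) / (-3.6027450 − 37.3500000) = 6.4697183 − (9.4762342)/(-40.9527450) = 6.7011127
p(6.7011127) = -0.5550890
u₄ = 6.7011127 − (-0.5550890)·(6.7011127 − 6.4697183) / (-0.5550890 − (-3.6027450)) = 6.7011127 − (-0.1284445)/(3.0476560) = 6.7432580
p(6.7432580) = 0.0115284
u₅ = 6.7432580 − 0.0115284·(6.7432580 − 6.7011127) / (0.0115284 − (-0.5550890)) = 6.7432580 − (0.0004859)/(0.5666174) = 6.7424005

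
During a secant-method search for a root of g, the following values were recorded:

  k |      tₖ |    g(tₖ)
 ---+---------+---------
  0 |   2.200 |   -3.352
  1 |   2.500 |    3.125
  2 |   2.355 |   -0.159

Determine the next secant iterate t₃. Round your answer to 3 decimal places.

2.362

t₃ = 2.355 − (-0.159)·(2.355 − 2.500) / (-0.159 − 3.125)
   = 2.355 − (0.02306)/(-3.28400) = 2.36202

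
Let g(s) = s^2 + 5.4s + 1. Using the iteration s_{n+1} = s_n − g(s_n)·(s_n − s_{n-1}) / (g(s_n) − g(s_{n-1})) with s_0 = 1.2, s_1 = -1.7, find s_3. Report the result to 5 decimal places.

g(1.2) = 8.9200000, g(-1.7) = -5.2900000
s_2 = -1.7000000 − (-5.2900000)·(-1.7000000 − 1.2000000) / (-5.2900000 − 8.9200000) = -1.7000000 − (15.3410000)/(-14.2100000) = -0.6204082
g(-0.6204082) = -1.9652978
s_3 = -0.6204082 − (-1.9652978)·(-0.6204082 − (-1.7000000)) / (-1.9652978 − (-5.2900000)) = -0.6204082 − (-2.1217195)/(3.3247022) = 0.0177601

0.01776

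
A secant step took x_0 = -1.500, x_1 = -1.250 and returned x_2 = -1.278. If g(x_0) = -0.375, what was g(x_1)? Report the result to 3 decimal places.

The secant line through (-1.500, -0.375) and (-1.250, g(x_1)) crosses zero at x_2 = -1.278.
So (-1.500, -0.375), (-1.250, g(x_1)), (-1.278, 0) are collinear:
g(x_1) = -0.375 · (-1.250 − (-1.278)) / (-1.500 − (-1.278)) = -0.375 · (0.02800)/(-0.22200) = 0.04730

0.047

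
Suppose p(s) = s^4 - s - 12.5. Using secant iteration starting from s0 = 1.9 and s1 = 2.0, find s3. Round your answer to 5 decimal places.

1.94961

p(1.9) = -1.3679000, p(2.0) = 1.5000000
s2 = 2.0000000 − 1.5000000·(2.0000000 − 1.9000000) / (1.5000000 − (-1.3679000)) = 2.0000000 − (0.1500000)/(2.8679000) = 1.9476969
p(1.9476969) = -0.0568779
s3 = 1.9476969 − (-0.0568779)·(1.9476969 − 2.0000000) / (-0.0568779 − 1.5000000) = 1.9476969 − (0.0029749)/(-1.5568779) = 1.9496077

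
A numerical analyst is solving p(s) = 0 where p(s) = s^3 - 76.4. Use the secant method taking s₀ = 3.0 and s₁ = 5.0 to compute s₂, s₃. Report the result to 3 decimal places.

4.008, 4.205

p(3.0) = -49.40000, p(5.0) = 48.60000
s₂ = 5.00000 − 48.60000·(5.00000 − 3.00000) / (48.60000 − (-49.40000)) = 5.00000 − (97.20000)/(98.00000) = 4.00816
p(4.00816) = -12.00736
s₃ = 4.00816 − (-12.00736)·(4.00816 − 5.00000) / (-12.00736 − 48.60000) = 4.00816 − (11.90934)/(-60.60736) = 4.20466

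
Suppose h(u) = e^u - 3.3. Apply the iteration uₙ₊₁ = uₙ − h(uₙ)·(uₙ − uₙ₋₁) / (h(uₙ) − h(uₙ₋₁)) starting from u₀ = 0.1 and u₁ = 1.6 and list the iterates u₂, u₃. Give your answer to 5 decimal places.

h(0.1) = -2.1948291, h(1.6) = 1.6530324
u₂ = 1.6000000 − 1.6530324·(1.6000000 − 0.1000000) / (1.6530324 − (-2.1948291)) = 1.6000000 − (2.4795486)/(3.8478615) = 0.9556035
h(0.9556035) = -0.6997607
u₃ = 0.9556035 − (-0.6997607)·(0.9556035 − 1.6000000) / (-0.6997607 − 1.6530324) = 0.9556035 − (0.4509234)/(-2.3527932) = 1.1472580

0.95560, 1.14726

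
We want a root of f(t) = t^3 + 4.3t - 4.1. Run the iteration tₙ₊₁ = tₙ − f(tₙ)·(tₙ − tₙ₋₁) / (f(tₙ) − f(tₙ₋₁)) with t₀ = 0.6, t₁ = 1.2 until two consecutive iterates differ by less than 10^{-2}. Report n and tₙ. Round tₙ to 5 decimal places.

n = 4, tₙ = 0.82364

f(0.6) = -1.3040000, f(1.2) = 2.7880000
t₂ = 1.2000000 − 2.7880000·(0.6000000)/(4.0920000) = 0.7912023;  |Δ| = 0.4087977
f(0.7912023) = -0.2025363
t₃ = 0.7912023 − (-0.2025363)·(-0.4087977)/(-2.9905363) = 0.8188885;  |Δ| = 0.0276861
f(0.8188885) = -0.0296507
t₄ = 0.8188885 − (-0.0296507)·(0.0276861)/(0.1728856) = 0.8236368;  |Δ| = 0.0047483
|t₄ − t₃| = 0.0047483 < 10^{-2}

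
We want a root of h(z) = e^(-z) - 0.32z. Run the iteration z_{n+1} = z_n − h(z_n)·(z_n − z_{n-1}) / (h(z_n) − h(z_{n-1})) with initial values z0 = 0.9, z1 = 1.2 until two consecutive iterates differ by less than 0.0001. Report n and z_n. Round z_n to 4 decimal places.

n = 5, z_n = 1.0709

h(0.9) = 0.118570, h(1.2) = -0.082806
z2 = 1.200000 − (-0.082806)·(0.300000)/(-0.201375) = 1.076640;  |Δ| = 0.123360
h(1.076640) = -0.003786
z3 = 1.076640 − (-0.003786)·(-0.123360)/(0.079020) = 1.070729;  |Δ| = 0.005911
h(1.070729) = 0.000125
z4 = 1.070729 − 0.000125·(-0.005911)/(0.003911) = 1.070918;  |Δ| = 0.000189
h(1.070918) = 0.000000
z5 = 1.070918 − 0.000000·(0.000189)/(-0.000125) = 1.070918;  |Δ| = 0.000000
|z5 − z4| = 0.000000 < 0.0001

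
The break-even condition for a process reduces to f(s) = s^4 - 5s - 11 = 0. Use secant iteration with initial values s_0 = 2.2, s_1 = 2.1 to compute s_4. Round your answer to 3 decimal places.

f(2.2) = 1.42560, f(2.1) = -2.05190
s_2 = 2.10000 − (-2.05190)·(2.10000 − 2.20000) / (-2.05190 − 1.42560) = 2.10000 − (0.20519)/(-3.47750) = 2.15901
f(2.15901) = -0.06728
s_3 = 2.15901 − (-0.06728)·(2.15901 − 2.10000) / (-0.06728 − (-2.05190)) = 2.15901 − (-0.00397)/(1.98462) = 2.16101
f(2.16101) = 0.00335
s_4 = 2.16101 − 0.00335·(2.16101 − 2.15901) / (0.00335 − (-0.06728)) = 2.16101 − (0.00001)/(0.07064) = 2.16091

2.161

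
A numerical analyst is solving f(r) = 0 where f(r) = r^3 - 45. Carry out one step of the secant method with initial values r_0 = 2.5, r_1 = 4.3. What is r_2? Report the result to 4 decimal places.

f(2.5) = -29.375000, f(4.3) = 34.507000
r_2 = 4.300000 − 34.507000·(4.300000 − 2.500000) / (34.507000 − (-29.375000)) = 4.300000 − (62.112600)/(63.882000) = 3.327698

3.3277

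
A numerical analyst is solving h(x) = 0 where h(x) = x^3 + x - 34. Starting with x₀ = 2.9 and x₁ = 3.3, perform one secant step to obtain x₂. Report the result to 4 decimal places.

3.1247

h(2.9) = -6.711000, h(3.3) = 5.237000
x₂ = 3.300000 − 5.237000·(3.300000 − 2.900000) / (5.237000 − (-6.711000)) = 3.300000 − (2.094800)/(11.948000) = 3.124674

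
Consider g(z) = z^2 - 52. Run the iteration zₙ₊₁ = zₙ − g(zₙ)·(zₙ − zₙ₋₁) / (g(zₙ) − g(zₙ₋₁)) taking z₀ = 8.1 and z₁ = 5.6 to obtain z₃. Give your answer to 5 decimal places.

g(8.1) = 13.6100000, g(5.6) = -20.6400000
z₂ = 5.6000000 − (-20.6400000)·(5.6000000 − 8.1000000) / (-20.6400000 − 13.6100000) = 5.6000000 − (51.6000000)/(-34.2500000) = 7.1065693
g(7.1065693) = -1.4966722
z₃ = 7.1065693 − (-1.4966722)·(7.1065693 − 5.6000000) / (-1.4966722 − (-20.6400000)) = 7.1065693 − (-2.2548404)/(19.1433278) = 7.2243566

7.22436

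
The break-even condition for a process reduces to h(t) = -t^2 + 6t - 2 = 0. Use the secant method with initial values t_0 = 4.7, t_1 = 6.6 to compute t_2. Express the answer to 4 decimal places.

h(4.7) = 4.110000, h(6.6) = -5.960000
t_2 = 6.600000 − (-5.960000)·(6.600000 − 4.700000) / (-5.960000 − 4.110000) = 6.600000 − (-11.324000)/(-10.070000) = 5.475472

5.4755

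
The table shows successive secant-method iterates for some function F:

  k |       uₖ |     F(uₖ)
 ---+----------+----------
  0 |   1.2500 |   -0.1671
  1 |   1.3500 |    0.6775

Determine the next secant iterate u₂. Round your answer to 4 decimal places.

u₂ = 1.3500 − 0.6775·(1.3500 − 1.2500) / (0.6775 − (-0.1671))
   = 1.3500 − (0.067750)/(0.844600) = 1.269785

1.2698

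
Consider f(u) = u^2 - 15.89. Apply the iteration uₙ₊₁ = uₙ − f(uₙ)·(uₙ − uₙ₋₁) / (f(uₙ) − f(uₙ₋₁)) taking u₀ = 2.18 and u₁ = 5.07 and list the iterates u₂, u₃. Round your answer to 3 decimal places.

f(2.18) = -11.13760, f(5.07) = 9.81490
u₂ = 5.07000 − 9.81490·(5.07000 − 2.18000) / (9.81490 − (-11.13760)) = 5.07000 − (28.36506)/(20.95250) = 3.71622
f(3.71622) = -2.07970
u₃ = 3.71622 − (-2.07970)·(3.71622 − 5.07000) / (-2.07970 − 9.81490) = 3.71622 − (2.81546)/(-11.89460) = 3.95292

3.716, 3.953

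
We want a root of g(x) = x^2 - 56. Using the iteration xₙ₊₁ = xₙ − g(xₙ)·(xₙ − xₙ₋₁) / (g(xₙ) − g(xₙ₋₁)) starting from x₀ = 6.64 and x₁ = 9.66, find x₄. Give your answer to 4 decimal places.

7.4834

g(6.64) = -11.910400, g(9.66) = 37.315600
x₂ = 9.660000 − 37.315600·(9.660000 − 6.640000) / (37.315600 − (-11.910400)) = 9.660000 − (112.693112)/(49.226000) = 7.370699
g(7.370699) = -1.672791
x₃ = 7.370699 − (-1.672791)·(7.370699 − 9.660000) / (-1.672791 − 37.315600) = 7.370699 − (3.829520)/(-38.988391) = 7.468921
g(7.468921) = -0.215212
x₄ = 7.468921 − (-0.215212)·(7.468921 − 7.370699) / (-0.215212 − (-1.672791)) = 7.468921 − (-0.021139)/(1.457578) = 7.483424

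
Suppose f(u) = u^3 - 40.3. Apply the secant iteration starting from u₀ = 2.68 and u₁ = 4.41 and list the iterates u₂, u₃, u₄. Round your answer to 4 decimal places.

3.2275, 3.3790, 3.4315

f(2.68) = -21.051168, f(4.41) = 45.466121
u₂ = 4.410000 − 45.466121·(4.410000 − 2.680000) / (45.466121 − (-21.051168)) = 4.410000 − (78.656389)/(66.517289) = 3.227505
f(3.227505) = -6.679776
u₃ = 3.227505 − (-6.679776)·(3.227505 − 4.410000) / (-6.679776 − 45.466121) = 3.227505 − (7.898804)/(-52.145897) = 3.378980
f(3.378980) = -1.720487
u₄ = 3.378980 − (-1.720487)·(3.378980 − 3.227505) / (-1.720487 − (-6.679776)) = 3.378980 − (-0.260611)/(4.959289) = 3.431530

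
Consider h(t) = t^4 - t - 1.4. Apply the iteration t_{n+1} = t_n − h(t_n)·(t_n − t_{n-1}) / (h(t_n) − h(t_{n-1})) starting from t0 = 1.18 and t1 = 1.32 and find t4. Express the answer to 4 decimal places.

1.2794

h(1.18) = -0.641222, h(1.32) = 0.315958
t2 = 1.320000 − 0.315958·(1.320000 − 1.180000) / (0.315958 − (-0.641222)) = 1.320000 − (0.044234)/(0.957180) = 1.273787
h(1.273787) = -0.041172
t3 = 1.273787 − (-0.041172)·(1.273787 − 1.320000) / (-0.041172 − 0.315958) = 1.273787 − (0.001903)/(-0.357130) = 1.279115
h(1.279115) = -0.002178
t4 = 1.279115 − (-0.002178)·(1.279115 − 1.273787) / (-0.002178 − (-0.041172)) = 1.279115 − (-0.000012)/(0.038994) = 1.279412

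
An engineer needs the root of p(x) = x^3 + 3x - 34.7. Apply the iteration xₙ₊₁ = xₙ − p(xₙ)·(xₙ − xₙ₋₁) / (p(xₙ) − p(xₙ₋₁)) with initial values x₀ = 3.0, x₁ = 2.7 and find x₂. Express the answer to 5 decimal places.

p(3.0) = 1.3000000, p(2.7) = -6.9170000
x₂ = 2.7000000 − (-6.9170000)·(2.7000000 − 3.0000000) / (-6.9170000 − 1.3000000) = 2.7000000 − (2.0751000)/(-8.2170000) = 2.9525374

2.95254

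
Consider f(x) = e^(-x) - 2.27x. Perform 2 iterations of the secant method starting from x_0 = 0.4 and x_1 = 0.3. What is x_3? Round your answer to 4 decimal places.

0.3199

f(0.4) = -0.237680, f(0.3) = 0.059818
x_2 = 0.300000 − 0.059818·(0.300000 − 0.400000) / (0.059818 − (-0.237680)) = 0.300000 − (-0.005982)/(0.297498) = 0.320107
f(0.320107) = -0.000572
x_3 = 0.320107 − (-0.000572)·(0.320107 − 0.300000) / (-0.000572 − 0.059818) = 0.320107 − (-0.000011)/(-0.060390) = 0.319917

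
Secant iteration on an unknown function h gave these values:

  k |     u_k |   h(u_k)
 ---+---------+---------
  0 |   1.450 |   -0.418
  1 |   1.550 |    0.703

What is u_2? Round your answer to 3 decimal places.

u_2 = 1.550 − 0.703·(1.550 − 1.450) / (0.703 − (-0.418))
   = 1.550 − (0.07030)/(1.12100) = 1.48729

1.487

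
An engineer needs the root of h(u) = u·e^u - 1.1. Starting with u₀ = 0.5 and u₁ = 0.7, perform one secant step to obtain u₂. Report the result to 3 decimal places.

h(0.5) = -0.27564, h(0.7) = 0.30963
u₂ = 0.70000 − 0.30963·(0.70000 − 0.50000) / (0.30963 − (-0.27564)) = 0.70000 − (0.06193)/(0.58527) = 0.59419

0.594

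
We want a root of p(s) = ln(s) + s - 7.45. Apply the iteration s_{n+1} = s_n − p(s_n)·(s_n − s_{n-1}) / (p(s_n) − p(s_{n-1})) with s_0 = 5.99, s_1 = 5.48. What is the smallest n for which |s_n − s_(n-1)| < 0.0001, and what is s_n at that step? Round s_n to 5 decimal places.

p(5.99) = 0.3300914, p(5.48) = -0.2688949
s_2 = 5.4800000 − (-0.2688949)·(-0.5100000)/(-0.5989863) = 5.7089475;  |Δ| = 0.2289475
p(5.7089475) = 0.0009821
s_3 = 5.7089475 − 0.0009821·(0.2289475)/(0.2698770) = 5.7081143;  |Δ| = 0.0008332
p(5.7081143) = 0.0000030
s_4 = 5.7081143 − 0.0000030·(-0.0008332)/(-0.0009791) = 5.7081117;  |Δ| = 0.0000025
|s_4 − s_3| = 0.0000025 < 0.0001

n = 4, s_n = 5.70811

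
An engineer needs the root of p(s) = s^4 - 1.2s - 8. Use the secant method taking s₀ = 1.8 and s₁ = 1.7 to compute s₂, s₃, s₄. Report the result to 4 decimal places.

1.7833, 1.7846, 1.7845

p(1.8) = 0.337600, p(1.7) = -1.687900
s₂ = 1.700000 − (-1.687900)·(1.700000 − 1.800000) / (-1.687900 − 0.337600) = 1.700000 − (0.168790)/(-2.025500) = 1.783333
p(1.783333) = -0.025851
s₃ = 1.783333 − (-0.025851)·(1.783333 − 1.700000) / (-0.025851 − (-1.687900)) = 1.783333 − (-0.002154)/(1.662049) = 1.784629
p(1.784629) = 0.002030
s₄ = 1.784629 − 0.002030·(1.784629 − 1.783333) / (0.002030 − (-0.025851)) = 1.784629 − (0.000003)/(0.027881) = 1.784534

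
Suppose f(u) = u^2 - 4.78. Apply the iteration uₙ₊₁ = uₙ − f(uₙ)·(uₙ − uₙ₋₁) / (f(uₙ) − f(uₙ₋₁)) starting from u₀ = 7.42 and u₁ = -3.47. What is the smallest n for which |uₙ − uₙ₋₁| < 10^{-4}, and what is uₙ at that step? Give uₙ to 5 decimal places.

f(7.42) = 50.2764000, f(-3.47) = 7.2609000
u₂ = -3.4700000 − 7.2609000·(-10.8900000)/(-43.0155000) = -5.3082025;  |Δ| = 1.8382025
f(-5.3082025) = 23.3970141
u₃ = -5.3082025 − 23.3970141·(-1.8382025)/(16.1361141) = -2.6428489;  |Δ| = 2.6653536
f(-2.6428489) = 2.2046502
u₄ = -2.6428489 − 2.2046502·(2.6653536)/(-21.1923639) = -2.3655711;  |Δ| = 0.2772778
f(-2.3655711) = 0.8159265
u₅ = -2.3655711 − 0.8159265·(0.2772778)/(-1.3887238) = -2.2026601;  |Δ| = 0.1629109
f(-2.2026601) = 0.0717116
u₆ = -2.2026601 − 0.0717116·(0.1629109)/(-0.7442149) = -2.1869622;  |Δ| = 0.0156979
f(-2.1869622) = 0.0028038
u₇ = -2.1869622 − 0.0028038·(0.0156979)/(-0.0689078) = -2.1863235;  |Δ| = 0.0006387
f(-2.1863235) = 0.0000104
u₈ = -2.1863235 − 0.0000104·(0.0006387)/(-0.0027933) = -2.1863211;  |Δ| = 0.0000024
|u₈ − u₇| = 0.0000024 < 10^{-4}

n = 8, uₙ = -2.18632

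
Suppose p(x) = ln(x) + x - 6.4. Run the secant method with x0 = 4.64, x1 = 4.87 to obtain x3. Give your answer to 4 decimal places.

p(4.64) = -0.225286, p(4.87) = 0.053094
x2 = 4.870000 − 0.053094·(4.870000 − 4.640000) / (0.053094 − (-0.225286)) = 4.870000 − (0.012212)/(0.278380) = 4.826133
p(4.826133) = 0.000179
x3 = 4.826133 − 0.000179·(4.826133 − 4.870000) / (0.000179 − 0.053094) = 4.826133 − (-0.000008)/(-0.052915) = 4.825985

4.8260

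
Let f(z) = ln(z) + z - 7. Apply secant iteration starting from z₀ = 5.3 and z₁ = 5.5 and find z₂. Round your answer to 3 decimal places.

5.327

f(5.3) = -0.03229, f(5.5) = 0.20475
z₂ = 5.50000 − 0.20475·(5.50000 − 5.30000) / (0.20475 − (-0.03229)) = 5.50000 − (0.04095)/(0.23704) = 5.32725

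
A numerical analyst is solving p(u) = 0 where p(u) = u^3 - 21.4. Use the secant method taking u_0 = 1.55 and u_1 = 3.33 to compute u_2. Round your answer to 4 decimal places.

p(1.55) = -17.676125, p(3.33) = 15.526037
u_2 = 3.330000 − 15.526037·(3.330000 − 1.550000) / (15.526037 − (-17.676125)) = 3.330000 − (27.636346)/(33.202162) = 2.497634

2.4976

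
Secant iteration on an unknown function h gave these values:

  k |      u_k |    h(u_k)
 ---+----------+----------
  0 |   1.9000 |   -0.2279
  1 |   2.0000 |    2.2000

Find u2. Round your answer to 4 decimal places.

u2 = 2.0000 − 2.2000·(2.0000 − 1.9000) / (2.2000 − (-0.2279))
   = 2.0000 − (0.220000)/(2.427900) = 1.909387

1.9094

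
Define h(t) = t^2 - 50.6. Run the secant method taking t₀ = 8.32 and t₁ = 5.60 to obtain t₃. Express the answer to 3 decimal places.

h(8.32) = 18.62240, h(5.60) = -19.24000
t₂ = 5.60000 − (-19.24000)·(5.60000 − 8.32000) / (-19.24000 − 18.62240) = 5.60000 − (52.33280)/(-37.86240) = 6.98218
h(6.98218) = -1.84911
t₃ = 6.98218 − (-1.84911)·(6.98218 − 5.60000) / (-1.84911 − (-19.24000)) = 6.98218 − (-2.55581)/(17.39089) = 7.12915

7.129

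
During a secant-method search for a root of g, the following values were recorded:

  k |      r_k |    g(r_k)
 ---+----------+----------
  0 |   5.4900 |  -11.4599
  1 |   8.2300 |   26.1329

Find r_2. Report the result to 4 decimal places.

r_2 = 8.2300 − 26.1329·(8.2300 − 5.4900) / (26.1329 − (-11.4599))
   = 8.2300 − (71.604146)/(37.592800) = 6.325270

6.3253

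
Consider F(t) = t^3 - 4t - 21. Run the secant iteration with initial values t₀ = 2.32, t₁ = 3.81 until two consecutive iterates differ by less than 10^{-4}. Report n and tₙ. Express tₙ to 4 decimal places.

n = 6, tₙ = 3.2381

F(2.32) = -17.792832, F(3.81) = 19.066341
t₂ = 3.810000 − 19.066341·(1.490000)/(36.859173) = 3.039260;  |Δ| = 0.770740
F(3.039260) = -5.083093
t₃ = 3.039260 − (-5.083093)·(-0.770740)/(-24.149434) = 3.201489;  |Δ| = 0.162229
F(3.201489) = -0.992193
t₄ = 3.201489 − (-0.992193)·(0.162229)/(4.090901) = 3.240836;  |Δ| = 0.039347
F(3.240836) = 0.075201
t₅ = 3.240836 − 0.075201·(0.039347)/(1.067394) = 3.238063;  |Δ| = 0.002772
F(3.238063) = -0.000981
t₆ = 3.238063 − (-0.000981)·(-0.002772)/(-0.076183) = 3.238099;  |Δ| = 0.000036
|t₆ − t₅| = 0.000036 < 10^{-4}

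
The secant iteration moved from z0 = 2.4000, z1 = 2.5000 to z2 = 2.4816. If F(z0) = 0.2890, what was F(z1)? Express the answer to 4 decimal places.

-0.0652

The secant line through (2.4000, 0.2890) and (2.5000, F(z1)) crosses zero at z2 = 2.4816.
So (2.4000, 0.2890), (2.5000, F(z1)), (2.4816, 0) are collinear:
F(z1) = 0.2890 · (2.5000 − 2.4816) / (2.4000 − 2.4816) = 0.2890 · (0.018400)/(-0.081600) = -0.065167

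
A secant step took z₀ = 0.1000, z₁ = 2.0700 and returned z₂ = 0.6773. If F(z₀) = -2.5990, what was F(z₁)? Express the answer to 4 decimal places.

The secant line through (0.1000, -2.5990) and (2.0700, F(z₁)) crosses zero at z₂ = 0.6773.
So (0.1000, -2.5990), (2.0700, F(z₁)), (0.6773, 0) are collinear:
F(z₁) = -2.5990 · (2.0700 − 0.6773) / (0.1000 − 0.6773) = -2.5990 · (1.392700)/(-0.577300) = 6.269924

6.2699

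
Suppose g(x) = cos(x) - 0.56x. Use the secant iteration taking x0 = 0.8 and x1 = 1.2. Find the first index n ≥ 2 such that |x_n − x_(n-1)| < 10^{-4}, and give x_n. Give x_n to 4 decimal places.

n = 5, x_n = 0.9859

g(0.8) = 0.248707, g(1.2) = -0.309642
x2 = 1.200000 − (-0.309642)·(0.400000)/(-0.558349) = 0.978173;  |Δ| = 0.221827
g(0.978173) = 0.010762
x3 = 0.978173 − 0.010762·(-0.221827)/(0.320404) = 0.985624;  |Δ| = 0.007451
g(0.985624) = 0.000394
x4 = 0.985624 − 0.000394·(0.007451)/(-0.010368) = 0.985907;  |Δ| = 0.000283
g(0.985907) = -0.000001
x5 = 0.985907 − (-0.000001)·(0.000283)/(-0.000394) = 0.985906;  |Δ| = 0.000000
|x5 − x4| = 0.000000 < 10^{-4}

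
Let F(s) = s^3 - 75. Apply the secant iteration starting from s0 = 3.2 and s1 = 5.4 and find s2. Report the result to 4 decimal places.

F(3.2) = -42.232000, F(5.4) = 82.464000
s2 = 5.400000 − 82.464000·(5.400000 − 3.200000) / (82.464000 − (-42.232000)) = 5.400000 − (181.420800)/(124.696000) = 3.945095

3.9451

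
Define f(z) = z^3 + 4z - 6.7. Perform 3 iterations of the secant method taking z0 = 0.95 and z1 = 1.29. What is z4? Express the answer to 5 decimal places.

1.22049

f(0.95) = -2.0426250, f(1.29) = 0.6066890
z2 = 1.2900000 − 0.6066890·(1.2900000 − 0.9500000) / (0.6066890 − (-2.0426250)) = 1.2900000 − (0.2062743)/(2.6493140) = 1.2121405
f(1.2121405) = -0.0704586
z3 = 1.2121405 − (-0.0704586)·(1.2121405 − 1.2900000) / (-0.0704586 − 0.6066890) = 1.2121405 − (0.0054859)/(-0.6771476) = 1.2202419
f(1.2202419) = -0.0021037
z4 = 1.2202419 − (-0.0021037)·(1.2202419 − 1.2121405) / (-0.0021037 − (-0.0704586)) = 1.2202419 − (-0.0000170)/(0.0683550) = 1.2204913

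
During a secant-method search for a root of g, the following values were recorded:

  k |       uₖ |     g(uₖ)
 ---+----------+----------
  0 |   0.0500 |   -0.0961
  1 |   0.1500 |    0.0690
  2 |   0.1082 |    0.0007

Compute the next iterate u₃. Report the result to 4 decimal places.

u₃ = 0.1082 − 0.0007·(0.1082 − 0.1500) / (0.0007 − 0.0690)
   = 0.1082 − (-0.000029)/(-0.068300) = 0.107772

0.1078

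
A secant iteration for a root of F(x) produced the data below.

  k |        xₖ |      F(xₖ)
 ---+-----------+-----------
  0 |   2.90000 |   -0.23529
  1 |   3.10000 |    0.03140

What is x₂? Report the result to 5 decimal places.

3.07645

x₂ = 3.10000 − 0.03140·(3.10000 − 2.90000) / (0.03140 − (-0.23529))
   = 3.10000 − (0.0062800)/(0.2666900) = 3.0764521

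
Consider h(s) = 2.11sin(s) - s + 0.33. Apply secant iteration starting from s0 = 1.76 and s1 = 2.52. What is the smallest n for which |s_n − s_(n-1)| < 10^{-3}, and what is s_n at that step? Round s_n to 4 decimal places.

n = 5, s_n = 2.1246

h(1.76) = 0.642346, h(2.52) = -0.961282
s2 = 2.520000 − (-0.961282)·(0.760000)/(-1.603628) = 2.064424;  |Δ| = 0.455576
h(2.064424) = 0.123684
s3 = 2.064424 − 0.123684·(-0.455576)/(1.084966) = 2.116359;  |Δ| = 0.051935
h(2.116359) = 0.017345
s4 = 2.116359 − 0.017345·(0.051935)/(-0.106339) = 2.124829;  |Δ| = 0.008471
h(2.124829) = -0.000465
s5 = 2.124829 − (-0.000465)·(0.008471)/(-0.017810) = 2.124608;  |Δ| = 0.000221
|s5 − s4| = 0.000221 < 10^{-3}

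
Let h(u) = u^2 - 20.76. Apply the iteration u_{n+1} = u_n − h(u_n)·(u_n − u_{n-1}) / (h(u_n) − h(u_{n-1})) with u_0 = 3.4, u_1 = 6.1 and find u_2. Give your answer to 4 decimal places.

4.3684

h(3.4) = -9.200000, h(6.1) = 16.450000
u_2 = 6.100000 − 16.450000·(6.100000 − 3.400000) / (16.450000 − (-9.200000)) = 6.100000 − (44.415000)/(25.650000) = 4.368421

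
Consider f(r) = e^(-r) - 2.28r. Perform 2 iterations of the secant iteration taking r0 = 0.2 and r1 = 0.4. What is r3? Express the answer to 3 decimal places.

f(0.2) = 0.36273, f(0.4) = -0.24168
r2 = 0.40000 − (-0.24168)·(0.40000 − 0.20000) / (-0.24168 − 0.36273) = 0.40000 − (-0.04834)/(-0.60441) = 0.32003
f(0.32003) = -0.00353
r3 = 0.32003 − (-0.00353)·(0.32003 − 0.40000) / (-0.00353 − (-0.24168)) = 0.32003 − (0.00028)/(0.23815) = 0.31884

0.319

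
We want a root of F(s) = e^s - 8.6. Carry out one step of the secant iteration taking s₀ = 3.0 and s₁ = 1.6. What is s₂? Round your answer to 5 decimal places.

F(3.0) = 11.4855369, F(1.6) = -3.6469676
s₂ = 1.6000000 − (-3.6469676)·(1.6000000 − 3.0000000) / (-3.6469676 − 11.4855369) = 1.6000000 − (5.1057546)/(-15.1325045) = 1.9374031

1.93740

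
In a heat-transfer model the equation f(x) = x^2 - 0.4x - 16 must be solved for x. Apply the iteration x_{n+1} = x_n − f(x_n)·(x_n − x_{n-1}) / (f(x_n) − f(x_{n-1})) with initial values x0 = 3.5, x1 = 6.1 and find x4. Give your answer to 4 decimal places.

4.2055

f(3.5) = -5.150000, f(6.1) = 18.770000
x2 = 6.100000 − 18.770000·(6.100000 − 3.500000) / (18.770000 − (-5.150000)) = 6.100000 − (48.802000)/(23.920000) = 4.059783
f(4.059783) = -1.142078
x3 = 4.059783 − (-1.142078)·(4.059783 − 6.100000) / (-1.142078 − 18.770000) = 4.059783 − (2.330088)/(-19.912078) = 4.176801
f(4.176801) = -0.225050
x4 = 4.176801 − (-0.225050)·(4.176801 − 4.059783) / (-0.225050 − (-1.142078)) = 4.176801 − (-0.026335)/(0.917028) = 4.205519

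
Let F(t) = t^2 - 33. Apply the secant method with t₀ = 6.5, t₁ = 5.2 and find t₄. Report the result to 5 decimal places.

F(6.5) = 9.2500000, F(5.2) = -5.9600000
t₂ = 5.2000000 − (-5.9600000)·(5.2000000 − 6.5000000) / (-5.9600000 − 9.2500000) = 5.2000000 − (7.7480000)/(-15.2100000) = 5.7094017
F(5.7094017) = -0.4027321
t₃ = 5.7094017 − (-0.4027321)·(5.7094017 − 5.2000000) / (-0.4027321 − (-5.9600000)) = 5.7094017 − (-0.2051524)/(5.5572679) = 5.7463178
F(5.7463178) = 0.0201679
t₄ = 5.7463178 − 0.0201679·(5.7463178 − 5.7094017) / (0.0201679 − (-0.4027321)) = 5.7463178 − (0.0007445)/(0.4229000) = 5.7445573

5.74456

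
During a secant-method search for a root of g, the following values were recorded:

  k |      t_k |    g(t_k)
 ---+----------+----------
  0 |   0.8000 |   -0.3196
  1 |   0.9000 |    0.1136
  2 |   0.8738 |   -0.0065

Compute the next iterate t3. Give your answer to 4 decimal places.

t3 = 0.8738 − (-0.0065)·(0.8738 − 0.9000) / (-0.0065 − 0.1136)
   = 0.8738 − (0.000170)/(-0.120100) = 0.875218

0.8752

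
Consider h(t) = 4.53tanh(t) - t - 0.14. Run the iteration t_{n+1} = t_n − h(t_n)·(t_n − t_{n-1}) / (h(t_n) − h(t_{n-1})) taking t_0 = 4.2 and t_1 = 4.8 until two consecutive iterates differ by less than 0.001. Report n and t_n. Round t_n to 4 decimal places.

h(4.2) = 0.187963, h(4.8) = -0.410614
t_2 = 4.800000 − (-0.410614)·(0.600000)/(-0.598577) = 4.388410;  |Δ| = 0.411590
h(4.388410) = 0.000192
t_3 = 4.388410 − 0.000192·(-0.411590)/(0.410806) = 4.388603;  |Δ| = 0.000193
|t_3 − t_2| = 0.000193 < 0.001

n = 3, t_n = 4.3886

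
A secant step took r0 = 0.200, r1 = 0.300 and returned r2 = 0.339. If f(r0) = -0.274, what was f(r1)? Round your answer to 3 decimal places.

-0.077

The secant line through (0.200, -0.274) and (0.300, f(r1)) crosses zero at r2 = 0.339.
So (0.200, -0.274), (0.300, f(r1)), (0.339, 0) are collinear:
f(r1) = -0.274 · (0.300 − 0.339) / (0.200 − 0.339) = -0.274 · (-0.03900)/(-0.13900) = -0.07688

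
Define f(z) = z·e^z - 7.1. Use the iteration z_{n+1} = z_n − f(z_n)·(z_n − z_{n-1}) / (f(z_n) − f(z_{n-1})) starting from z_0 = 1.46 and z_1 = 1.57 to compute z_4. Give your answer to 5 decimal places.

f(1.46) = -0.8132991, f(1.57) = 0.4464377
z_2 = 1.5700000 − 0.4464377·(1.5700000 − 1.4600000) / (0.4464377 − (-0.8132991)) = 1.5700000 − (0.0491081)/(1.2597368) = 1.5310171
f(1.5310171) = -0.0222968
z_3 = 1.5310171 − (-0.0222968)·(1.5310171 − 1.5700000) / (-0.0222968 − 0.4464377) = 1.5310171 − (0.0008692)/(-0.4687345) = 1.5328715
f(1.5328715) = -0.0005719
z_4 = 1.5328715 − (-0.0005719)·(1.5328715 − 1.5310171) / (-0.0005719 − (-0.0222968)) = 1.5328715 − (-0.0000011)/(0.0217249) = 1.5329203

1.53292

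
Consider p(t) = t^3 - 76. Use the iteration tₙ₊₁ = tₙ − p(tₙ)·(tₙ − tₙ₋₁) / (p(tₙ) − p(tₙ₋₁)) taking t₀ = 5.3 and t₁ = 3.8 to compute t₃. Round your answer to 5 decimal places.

4.24690

p(5.3) = 72.8770000, p(3.8) = -21.1280000
t₂ = 3.8000000 − (-21.1280000)·(3.8000000 − 5.3000000) / (-21.1280000 − 72.8770000) = 3.8000000 − (31.6920000)/(-94.0050000) = 4.1371310
p(4.1371310) = -5.1894741
t₃ = 4.1371310 − (-5.1894741)·(4.1371310 − 3.8000000) / (-5.1894741 − (-21.1280000)) = 4.1371310 − (-1.7495326)/(15.9385259) = 4.2468985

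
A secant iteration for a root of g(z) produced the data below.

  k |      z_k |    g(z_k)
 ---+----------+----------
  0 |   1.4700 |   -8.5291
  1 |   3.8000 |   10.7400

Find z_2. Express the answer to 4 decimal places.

z_2 = 3.8000 − 10.7400·(3.8000 − 1.4700) / (10.7400 − (-8.5291))
   = 3.8000 − (25.024200)/(19.269100) = 2.501330

2.5013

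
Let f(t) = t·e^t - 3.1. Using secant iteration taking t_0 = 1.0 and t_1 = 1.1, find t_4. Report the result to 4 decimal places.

1.0668

f(1.0) = -0.381718, f(1.1) = 0.204583
t_2 = 1.100000 − 0.204583·(1.100000 − 1.000000) / (0.204583 − (-0.381718)) = 1.100000 − (0.020458)/(0.586301) = 1.065106
f(1.065106) = -0.009970
t_3 = 1.065106 − (-0.009970)·(1.065106 − 1.100000) / (-0.009970 − 0.204583) = 1.065106 − (0.000348)/(-0.214553) = 1.066728
f(1.066728) = -0.000244
t_4 = 1.066728 − (-0.000244)·(1.066728 − 1.065106) / (-0.000244 − (-0.009970)) = 1.066728 − (0.000000)/(0.009726) = 1.066768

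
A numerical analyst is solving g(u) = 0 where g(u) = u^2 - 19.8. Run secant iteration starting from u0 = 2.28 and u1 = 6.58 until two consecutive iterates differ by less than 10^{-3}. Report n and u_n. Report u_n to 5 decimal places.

g(2.28) = -14.6016000, g(6.58) = 23.4964000
u2 = 6.5800000 − 23.4964000·(4.3000000)/(38.0980000) = 3.9280361;  |Δ| = 2.6519639
g(3.9280361) = -4.3705323
u3 = 3.9280361 − (-4.3705323)·(-2.6519639)/(-27.8669323) = 4.3439590;  |Δ| = 0.4159228
g(4.3439590) = -0.9300205
u4 = 4.3439590 − (-0.9300205)·(0.4159228)/(3.4405117) = 4.4563890;  |Δ| = 0.1124300
g(4.4563890) = 0.0594027
u5 = 4.4563890 − 0.0594027·(0.1124300)/(0.9894233) = 4.4496389;  |Δ| = 0.0067500
g(4.4496389) = -0.0007133
u6 = 4.4496389 − (-0.0007133)·(-0.0067500)/(-0.0601161) = 4.4497190;  |Δ| = 0.0000801
|u6 − u5| = 0.0000801 < 10^{-3}

n = 6, u_n = 4.44972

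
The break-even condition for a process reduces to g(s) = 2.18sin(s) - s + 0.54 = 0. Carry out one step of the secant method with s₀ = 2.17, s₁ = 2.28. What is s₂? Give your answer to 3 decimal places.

2.243

g(2.17) = 0.17021, g(2.28) = -0.08564
s₂ = 2.28000 − (-0.08564)·(2.28000 − 2.17000) / (-0.08564 − 0.17021) = 2.28000 − (-0.00942)/(-0.25585) = 2.24318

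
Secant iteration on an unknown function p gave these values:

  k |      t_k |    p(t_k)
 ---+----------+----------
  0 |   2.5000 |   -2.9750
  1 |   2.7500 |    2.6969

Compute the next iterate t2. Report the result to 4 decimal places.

t2 = 2.7500 − 2.6969·(2.7500 − 2.5000) / (2.6969 − (-2.9750))
   = 2.7500 − (0.674225)/(5.671900) = 2.631129

2.6311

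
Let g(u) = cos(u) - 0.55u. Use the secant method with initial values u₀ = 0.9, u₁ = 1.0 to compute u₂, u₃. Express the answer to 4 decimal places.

g(0.9) = 0.126610, g(1.0) = -0.009698
u₂ = 1.000000 − (-0.009698)·(1.000000 − 0.900000) / (-0.009698 − 0.126610) = 1.000000 − (-0.000970)/(-0.136308) = 0.992885
g(0.992885) = 0.000188
u₃ = 0.992885 − 0.000188·(0.992885 − 1.000000) / (0.000188 − (-0.009698)) = 0.992885 − (-0.000001)/(0.009886) = 0.993021

0.9929, 0.9930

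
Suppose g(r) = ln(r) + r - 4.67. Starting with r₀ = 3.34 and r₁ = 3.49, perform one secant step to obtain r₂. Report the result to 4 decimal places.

g(3.34) = -0.124029, g(3.49) = 0.069902
r₂ = 3.490000 − 0.069902·(3.490000 − 3.340000) / (0.069902 − (-0.124029)) = 3.490000 − (0.010485)/(0.193931) = 3.435933

3.4359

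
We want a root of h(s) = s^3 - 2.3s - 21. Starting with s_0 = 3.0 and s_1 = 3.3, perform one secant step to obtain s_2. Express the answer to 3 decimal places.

h(3.0) = -0.90000, h(3.3) = 7.34700
s_2 = 3.30000 − 7.34700·(3.30000 − 3.00000) / (7.34700 − (-0.90000)) = 3.30000 − (2.20410)/(8.24700) = 3.03274

3.033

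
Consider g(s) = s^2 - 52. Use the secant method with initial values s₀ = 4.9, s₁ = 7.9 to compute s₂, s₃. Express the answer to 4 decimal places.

g(4.9) = -27.990000, g(7.9) = 10.410000
s₂ = 7.900000 − 10.410000·(7.900000 − 4.900000) / (10.410000 − (-27.990000)) = 7.900000 − (31.230000)/(38.400000) = 7.086719
g(7.086719) = -1.778417
s₃ = 7.086719 − (-1.778417)·(7.086719 − 7.900000) / (-1.778417 − 10.410000) = 7.086719 − (1.446353)/(-12.188417) = 7.205385

7.0867, 7.2054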